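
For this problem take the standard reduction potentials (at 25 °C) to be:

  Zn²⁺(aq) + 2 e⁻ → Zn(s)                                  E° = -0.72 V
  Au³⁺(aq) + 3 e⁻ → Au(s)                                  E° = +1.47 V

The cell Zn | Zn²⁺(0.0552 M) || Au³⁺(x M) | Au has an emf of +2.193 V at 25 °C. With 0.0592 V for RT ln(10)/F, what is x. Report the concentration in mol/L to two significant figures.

Au³⁺/Au is the cathode, Zn²⁺/Zn the anode: E°cell = +2.19 V, n = 6.
Overall reaction: 2 Au³⁺(aq) + 3 Zn(s) → 2 Au(s) + 3 Zn²⁺(aq); Q = [Zn²⁺]^3/[Au³⁺]^2.
From E = E° − (0.0592/n) log Q: log Q = (E° − E)·n/0.0592 = (+2.19 − (+2.193))·6/0.0592 = -0.3041.
So 2·log[Au³⁺] = 3·log(0.0552) − log Q = -3.7742 − (-0.3041) = -3.4701; log[Au³⁺] = -3.4701 / 2 = -1.7350; [Au³⁺] = 10^(-1.7350) ≈ 0.018 M.

0.018 M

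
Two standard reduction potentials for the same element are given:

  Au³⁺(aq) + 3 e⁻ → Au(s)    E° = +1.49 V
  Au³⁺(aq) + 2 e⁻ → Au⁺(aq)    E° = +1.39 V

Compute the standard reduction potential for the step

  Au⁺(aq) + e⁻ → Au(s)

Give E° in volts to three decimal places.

Sequential free energies add, so n₃E°₃ = n₁E°₁ + n₂E°₂.
With n₃ = 3, and the known step contributing 2×(+1.39) V, the unknown satisfies 1·E° = 3×(+1.49) − 2×(+1.39) = +1.690.
E° = +1.690 / 1 = +1.690 V.

+1.690 V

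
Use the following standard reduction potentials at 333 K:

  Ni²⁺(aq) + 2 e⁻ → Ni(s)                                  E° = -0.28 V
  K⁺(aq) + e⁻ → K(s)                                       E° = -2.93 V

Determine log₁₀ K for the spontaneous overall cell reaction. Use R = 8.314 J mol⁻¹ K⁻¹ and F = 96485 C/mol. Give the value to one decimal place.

Cathode: Ni²⁺/Ni; anode: K⁺/K. E°cell = (-0.28) − (-2.93) = +2.65 V, with n = 2.
ΔG° = −nFE° = −RT ln K, so ln K = nFE°/(RT) = (2)(96485)(+2.65) / ((8.314)(333)) = 184.706.
log₁₀ K = 184.706 / ln 10 = 80.2.

80.2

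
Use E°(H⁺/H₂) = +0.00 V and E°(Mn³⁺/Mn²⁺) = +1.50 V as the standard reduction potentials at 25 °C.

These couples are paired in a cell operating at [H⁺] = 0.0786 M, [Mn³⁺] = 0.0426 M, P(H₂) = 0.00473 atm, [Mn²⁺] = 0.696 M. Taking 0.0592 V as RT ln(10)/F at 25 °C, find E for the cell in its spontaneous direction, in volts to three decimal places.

Mn³⁺/Mn²⁺ is the cathode (higher E°), H⁺/H₂ the anode: E°cell = +1.50 − (+0.00) = +1.50 V, n = 2.
Overall: 2 Mn³⁺(aq) + H₂(g) → 2 Mn²⁺(aq) + 2 H⁺(aq)
Q = [Mn²⁺]^2·[H⁺]^2 / ([Mn³⁺]^2·P(H₂)); log Q = 2.542.
E = E° − (0.0592/n) log Q = +1.50 − (0.0592/2)(2.542) = +1.425 V.

+1.425 V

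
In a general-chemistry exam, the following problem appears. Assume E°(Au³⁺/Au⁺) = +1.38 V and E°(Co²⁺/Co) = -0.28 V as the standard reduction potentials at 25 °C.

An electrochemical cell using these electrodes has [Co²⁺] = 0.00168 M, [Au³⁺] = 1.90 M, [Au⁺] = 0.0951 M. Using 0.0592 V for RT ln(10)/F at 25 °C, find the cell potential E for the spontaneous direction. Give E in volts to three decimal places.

Au³⁺/Au⁺ is the cathode (higher E°), Co²⁺/Co the anode: E°cell = +1.38 − (-0.28) = +1.66 V, n = 2.
Overall: Au³⁺(aq) + Co(s) → Au⁺(aq) + Co²⁺(aq)
Q = [Au⁺]·[Co²⁺] / ([Au³⁺]); log Q = -4.075.
E = E° − (0.0592/n) log Q = +1.66 − (0.0592/2)(-4.075) = +1.781 V.

+1.781 V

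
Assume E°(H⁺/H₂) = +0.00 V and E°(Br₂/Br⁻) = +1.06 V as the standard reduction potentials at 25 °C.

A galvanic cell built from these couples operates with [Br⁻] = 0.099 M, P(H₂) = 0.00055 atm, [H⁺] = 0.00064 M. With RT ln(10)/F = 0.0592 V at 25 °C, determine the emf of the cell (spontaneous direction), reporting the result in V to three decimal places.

Br₂/Br⁻ is the cathode (higher E°), H⁺/H₂ the anode: E°cell = +1.06 − (+0.00) = +1.06 V, n = 2.
Overall: Br₂(l) + H₂(g) → 2 Br⁻(aq) + 2 H⁺(aq)
Q = [Br⁻]^2·[H⁺]^2 / (P(H₂)); log Q = -5.137.
E = E° − (0.0592/n) log Q = +1.06 − (0.0592/2)(-5.137) = +1.212 V.

+1.212 V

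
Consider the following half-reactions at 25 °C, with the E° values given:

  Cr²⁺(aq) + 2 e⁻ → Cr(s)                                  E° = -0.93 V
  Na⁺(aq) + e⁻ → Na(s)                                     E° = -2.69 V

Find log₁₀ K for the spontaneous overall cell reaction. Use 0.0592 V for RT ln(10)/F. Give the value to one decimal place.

Cathode: Cr²⁺/Cr; anode: Na⁺/Na. E°cell = +1.76 V, n = 2.
log K = nE°cell / 0.0592 = (2)(+1.76) / 0.0592 = 59.5.

59.5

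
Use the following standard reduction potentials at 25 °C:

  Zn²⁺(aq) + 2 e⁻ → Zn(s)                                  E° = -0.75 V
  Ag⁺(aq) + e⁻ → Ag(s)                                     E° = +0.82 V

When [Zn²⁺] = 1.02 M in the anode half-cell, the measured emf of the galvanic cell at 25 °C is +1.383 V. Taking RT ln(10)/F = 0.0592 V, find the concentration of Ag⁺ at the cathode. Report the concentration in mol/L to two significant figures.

Ag⁺/Ag is the cathode, Zn²⁺/Zn the anode: E°cell = +1.57 V, n = 2.
Overall reaction: 2 Ag⁺(aq) + Zn(s) → 2 Ag(s) + Zn²⁺(aq); Q = [Zn²⁺]^1/[Ag⁺]^2.
From E = E° − (0.0592/n) log Q: log Q = (E° − E)·n/0.0592 = (+1.57 − (+1.383))·2/0.0592 = 6.3176.
So 2·log[Ag⁺] = 1·log(1.02) − log Q = 0.0086 − (6.3176) = -6.3090; log[Ag⁺] = -6.3090 / 2 = -3.1545; [Ag⁺] = 10^(-3.1545) ≈ 0.00070 M.

0.00070 M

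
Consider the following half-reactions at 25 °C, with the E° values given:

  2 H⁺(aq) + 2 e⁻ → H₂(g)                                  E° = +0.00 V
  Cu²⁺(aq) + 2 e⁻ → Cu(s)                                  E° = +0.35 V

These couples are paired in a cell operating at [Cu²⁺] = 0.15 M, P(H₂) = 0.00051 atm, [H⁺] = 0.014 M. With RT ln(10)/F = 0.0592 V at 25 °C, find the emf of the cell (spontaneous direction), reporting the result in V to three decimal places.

+0.338 V

Cu²⁺/Cu is the cathode (higher E°), H⁺/H₂ the anode: E°cell = +0.35 − (+0.00) = +0.35 V, n = 2.
Overall: Cu²⁺(aq) + H₂(g) → Cu(s) + 2 H⁺(aq)
Q = [H⁺]^2 / ([Cu²⁺]·P(H₂)); log Q = 0.409.
E = E° − (0.0592/n) log Q = +0.35 − (0.0592/2)(0.409) = +0.338 V.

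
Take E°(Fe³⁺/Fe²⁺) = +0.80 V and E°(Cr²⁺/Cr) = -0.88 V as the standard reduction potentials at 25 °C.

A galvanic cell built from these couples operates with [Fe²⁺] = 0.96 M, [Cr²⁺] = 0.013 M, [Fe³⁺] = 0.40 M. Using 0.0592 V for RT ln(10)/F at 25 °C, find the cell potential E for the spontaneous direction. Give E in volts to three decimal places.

+1.713 V

Fe³⁺/Fe²⁺ is the cathode (higher E°), Cr²⁺/Cr the anode: E°cell = +0.80 − (-0.88) = +1.68 V, n = 2.
Overall: 2 Fe³⁺(aq) + Cr(s) → 2 Fe²⁺(aq) + Cr²⁺(aq)
Q = [Fe²⁺]^2·[Cr²⁺] / ([Fe³⁺]^2); log Q = -1.126.
E = E° − (0.0592/n) log Q = +1.68 − (0.0592/2)(-1.126) = +1.713 V.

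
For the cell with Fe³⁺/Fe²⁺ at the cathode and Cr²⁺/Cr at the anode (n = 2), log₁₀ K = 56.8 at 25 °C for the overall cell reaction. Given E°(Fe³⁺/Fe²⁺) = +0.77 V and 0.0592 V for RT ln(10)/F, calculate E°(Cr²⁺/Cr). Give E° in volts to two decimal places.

-0.91 V

E°cell = (0.0592/n)·log K = (0.0592/2)(56.8) = +1.681 V.
Since Fe³⁺/Fe²⁺ is the cathode and Cr²⁺/Cr the anode, E°cell = E°(Fe³⁺/Fe²⁺) − E°(Cr²⁺/Cr).
So E°(Cr²⁺/Cr) = E°(Fe³⁺/Fe²⁺) − E°cell = (+0.77) − (+1.681) = -0.91 V.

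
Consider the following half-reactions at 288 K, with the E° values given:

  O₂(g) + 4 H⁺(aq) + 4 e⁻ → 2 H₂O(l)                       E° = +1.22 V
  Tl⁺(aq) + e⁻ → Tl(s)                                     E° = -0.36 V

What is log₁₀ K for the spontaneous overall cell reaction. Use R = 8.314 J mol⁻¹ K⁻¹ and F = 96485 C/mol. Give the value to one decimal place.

Cathode: O₂/H₂O; anode: Tl⁺/Tl. E°cell = (+1.22) − (-0.36) = +1.58 V, with n = 4.
ΔG° = −nFE° = −RT ln K, so ln K = nFE°/(RT) = (4)(96485)(+1.58) / ((8.314)(288)) = 254.668.
log₁₀ K = 254.668 / ln 10 = 110.6.

110.6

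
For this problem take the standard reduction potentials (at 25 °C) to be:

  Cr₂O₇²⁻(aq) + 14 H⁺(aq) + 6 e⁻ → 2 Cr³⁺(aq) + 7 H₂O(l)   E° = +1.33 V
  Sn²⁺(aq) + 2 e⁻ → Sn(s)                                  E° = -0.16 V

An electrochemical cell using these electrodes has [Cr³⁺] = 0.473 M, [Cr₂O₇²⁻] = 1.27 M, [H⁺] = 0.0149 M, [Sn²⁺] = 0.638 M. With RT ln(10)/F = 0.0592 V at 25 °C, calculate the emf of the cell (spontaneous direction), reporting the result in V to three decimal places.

+1.251 V

Cr₂O₇²⁻/Cr³⁺ is the cathode (higher E°), Sn²⁺/Sn the anode: E°cell = +1.33 − (-0.16) = +1.49 V, n = 6.
Overall: Cr₂O₇²⁻(aq) + 14 H⁺(aq) + 3 Sn(s) → 2 Cr³⁺(aq) + 7 H₂O(l) + 3 Sn²⁺(aq)
Q = [Cr³⁺]^2·[Sn²⁺]^3 / ([Cr₂O₇²⁻]·[H⁺]^14); log Q = 24.236.
E = E° − (0.0592/n) log Q = +1.49 − (0.0592/6)(24.236) = +1.251 V.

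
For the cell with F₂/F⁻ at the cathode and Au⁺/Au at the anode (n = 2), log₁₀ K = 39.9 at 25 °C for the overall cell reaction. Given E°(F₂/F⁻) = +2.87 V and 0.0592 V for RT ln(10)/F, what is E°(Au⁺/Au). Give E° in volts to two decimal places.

+1.69 V

E°cell = (0.0592/n)·log K = (0.0592/2)(39.9) = +1.181 V.
Since F₂/F⁻ is the cathode and Au⁺/Au the anode, E°cell = E°(F₂/F⁻) − E°(Au⁺/Au).
So E°(Au⁺/Au) = E°(F₂/F⁻) − E°cell = (+2.87) − (+1.181) = +1.69 V.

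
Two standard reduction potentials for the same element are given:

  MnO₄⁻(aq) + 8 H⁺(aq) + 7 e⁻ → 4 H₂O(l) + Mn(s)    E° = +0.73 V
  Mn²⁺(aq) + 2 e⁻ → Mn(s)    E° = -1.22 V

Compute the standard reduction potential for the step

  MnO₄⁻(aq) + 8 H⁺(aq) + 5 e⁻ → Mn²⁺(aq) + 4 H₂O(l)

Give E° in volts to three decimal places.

+1.510 V

Sequential free energies add, so n₃E°₃ = n₁E°₁ + n₂E°₂.
With n₃ = 7, and the known step contributing 2×(-1.22) V, the unknown satisfies 5·E° = 7×(+0.73) − 2×(-1.22) = +7.550.
E° = +7.550 / 5 = +1.510 V.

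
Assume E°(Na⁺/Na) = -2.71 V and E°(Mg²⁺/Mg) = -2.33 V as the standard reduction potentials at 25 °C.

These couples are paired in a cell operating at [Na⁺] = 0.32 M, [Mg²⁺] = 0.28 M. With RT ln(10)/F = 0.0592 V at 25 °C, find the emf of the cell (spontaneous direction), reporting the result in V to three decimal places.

Mg²⁺/Mg is the cathode (higher E°), Na⁺/Na the anode: E°cell = -2.33 − (-2.71) = +0.38 V, n = 2.
Overall: Mg²⁺(aq) + 2 Na(s) → Mg(s) + 2 Na⁺(aq)
Q = [Na⁺]^2 / ([Mg²⁺]); log Q = -0.437.
E = E° − (0.0592/n) log Q = +0.38 − (0.0592/2)(-0.437) = +0.393 V.

+0.393 V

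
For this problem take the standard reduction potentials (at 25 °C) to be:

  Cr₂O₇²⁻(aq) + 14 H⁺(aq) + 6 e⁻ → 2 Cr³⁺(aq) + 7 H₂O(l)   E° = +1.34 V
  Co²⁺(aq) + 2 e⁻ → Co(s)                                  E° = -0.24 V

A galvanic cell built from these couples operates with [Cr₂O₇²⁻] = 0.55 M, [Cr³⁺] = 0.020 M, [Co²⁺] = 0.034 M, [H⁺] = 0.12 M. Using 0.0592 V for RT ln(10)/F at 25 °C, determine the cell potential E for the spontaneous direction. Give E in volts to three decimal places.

+1.527 V

Cr₂O₇²⁻/Cr³⁺ is the cathode (higher E°), Co²⁺/Co the anode: E°cell = +1.34 − (-0.24) = +1.58 V, n = 6.
Overall: Cr₂O₇²⁻(aq) + 14 H⁺(aq) + 3 Co(s) → 2 Cr³⁺(aq) + 7 H₂O(l) + 3 Co²⁺(aq)
Q = [Cr³⁺]^2·[Co²⁺]^3 / ([Cr₂O₇²⁻]·[H⁺]^14); log Q = 5.348.
E = E° − (0.0592/n) log Q = +1.58 − (0.0592/6)(5.348) = +1.527 V.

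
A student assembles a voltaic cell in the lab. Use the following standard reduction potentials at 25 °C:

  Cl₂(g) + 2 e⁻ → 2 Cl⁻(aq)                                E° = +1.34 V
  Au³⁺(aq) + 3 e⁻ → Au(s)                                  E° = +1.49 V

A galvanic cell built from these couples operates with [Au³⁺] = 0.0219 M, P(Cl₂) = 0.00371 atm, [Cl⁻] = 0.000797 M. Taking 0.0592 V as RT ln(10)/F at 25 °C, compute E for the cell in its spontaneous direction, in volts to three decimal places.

+0.006 V

Au³⁺/Au is the cathode (higher E°), Cl₂/Cl⁻ the anode: E°cell = +1.49 − (+1.34) = +0.15 V, n = 6.
Overall: 2 Au³⁺(aq) + 6 Cl⁻(aq) → 2 Au(s) + 3 Cl₂(g)
Q = P(Cl₂)^3 / ([Au³⁺]^2·[Cl⁻]^6); log Q = 14.618.
E = E° − (0.0592/n) log Q = +0.15 − (0.0592/6)(14.618) = +0.006 V.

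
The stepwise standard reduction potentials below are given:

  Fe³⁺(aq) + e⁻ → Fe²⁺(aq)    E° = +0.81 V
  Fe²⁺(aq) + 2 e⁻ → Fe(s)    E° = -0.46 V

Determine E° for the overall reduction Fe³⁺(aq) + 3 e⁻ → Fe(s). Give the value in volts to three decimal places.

Since ΔG° = −nFE° is additive over sequential reductions, n₃E°₃ = n₁E°₁ + n₂E°₂.
E°₃ = (1×+0.81 + 2×-0.46) / 3 = (-0.110) / 3 = -0.037 V.

-0.037 V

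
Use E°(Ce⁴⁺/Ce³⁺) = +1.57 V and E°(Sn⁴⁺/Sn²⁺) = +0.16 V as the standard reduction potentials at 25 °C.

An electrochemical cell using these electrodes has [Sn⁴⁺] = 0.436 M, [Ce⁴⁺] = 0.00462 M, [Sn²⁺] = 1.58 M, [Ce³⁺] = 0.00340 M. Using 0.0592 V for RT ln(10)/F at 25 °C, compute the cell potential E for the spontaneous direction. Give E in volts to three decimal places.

+1.434 V

Ce⁴⁺/Ce³⁺ is the cathode (higher E°), Sn⁴⁺/Sn²⁺ the anode: E°cell = +1.57 − (+0.16) = +1.41 V, n = 2.
Overall: 2 Ce⁴⁺(aq) + Sn²⁺(aq) → 2 Ce³⁺(aq) + Sn⁴⁺(aq)
Q = [Ce³⁺]^2·[Sn⁴⁺] / ([Ce⁴⁺]^2·[Sn²⁺]); log Q = -0.825.
E = E° − (0.0592/n) log Q = +1.41 − (0.0592/2)(-0.825) = +1.434 V.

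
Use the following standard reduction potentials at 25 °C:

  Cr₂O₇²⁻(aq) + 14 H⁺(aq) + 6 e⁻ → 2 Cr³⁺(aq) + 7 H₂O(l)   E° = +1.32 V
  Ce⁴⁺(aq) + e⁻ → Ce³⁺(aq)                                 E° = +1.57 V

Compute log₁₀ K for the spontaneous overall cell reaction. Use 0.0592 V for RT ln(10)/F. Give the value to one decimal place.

25.3

Cathode: Ce⁴⁺/Ce³⁺; anode: Cr₂O₇²⁻/Cr³⁺. E°cell = +0.25 V, n = 6.
log K = nE°cell / 0.0592 = (6)(+0.25) / 0.0592 = 25.3.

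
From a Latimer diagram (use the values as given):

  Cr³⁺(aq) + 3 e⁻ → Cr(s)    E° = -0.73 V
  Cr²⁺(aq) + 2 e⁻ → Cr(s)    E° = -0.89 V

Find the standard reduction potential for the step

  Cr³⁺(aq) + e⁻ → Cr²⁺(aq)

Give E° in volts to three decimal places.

Sequential free energies add, so n₃E°₃ = n₁E°₁ + n₂E°₂.
With n₃ = 3, and the known step contributing 2×(-0.89) V, the unknown satisfies 1·E° = 3×(-0.73) − 2×(-0.89) = -0.410.
E° = -0.410 / 1 = -0.410 V.

-0.410 V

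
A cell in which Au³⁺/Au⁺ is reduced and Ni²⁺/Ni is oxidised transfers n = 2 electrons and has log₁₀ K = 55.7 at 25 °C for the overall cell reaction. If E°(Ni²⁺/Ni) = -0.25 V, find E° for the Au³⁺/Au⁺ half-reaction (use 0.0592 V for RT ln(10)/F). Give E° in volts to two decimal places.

E°cell = (0.0592/n)·log K = (0.0592/2)(55.7) = +1.649 V.
Since Au³⁺/Au⁺ is the cathode and Ni²⁺/Ni the anode, E°cell = E°(Au³⁺/Au⁺) − E°(Ni²⁺/Ni).
So E°(Au³⁺/Au⁺) = E°cell + E°(Ni²⁺/Ni) = +1.649 + (-0.25) = +1.40 V.

+1.40 V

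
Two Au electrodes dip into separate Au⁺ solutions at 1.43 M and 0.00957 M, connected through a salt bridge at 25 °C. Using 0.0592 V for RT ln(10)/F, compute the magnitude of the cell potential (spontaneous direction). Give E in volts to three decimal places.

+0.129 V

For a concentration cell E°cell = 0. The 1.43 M side is the cathode (reduction is favoured where [Au⁺] is higher).
With n = 1, E = −(0.0592/1) log([Au⁺]ₐₙ/[Au⁺]꜀ₐₜ) = −(0.0592/1) log(0.00957/1.43) = −(0.0592/1)(-2.174) = +0.129 V.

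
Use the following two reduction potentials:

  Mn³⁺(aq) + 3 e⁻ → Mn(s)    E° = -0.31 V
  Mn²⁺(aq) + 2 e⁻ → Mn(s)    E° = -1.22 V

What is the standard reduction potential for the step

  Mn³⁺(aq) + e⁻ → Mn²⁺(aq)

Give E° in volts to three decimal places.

+1.510 V

Sequential free energies add, so n₃E°₃ = n₁E°₁ + n₂E°₂.
With n₃ = 3, and the known step contributing 2×(-1.22) V, the unknown satisfies 1·E° = 3×(-0.31) − 2×(-1.22) = +1.510.
E° = +1.510 / 1 = +1.510 V.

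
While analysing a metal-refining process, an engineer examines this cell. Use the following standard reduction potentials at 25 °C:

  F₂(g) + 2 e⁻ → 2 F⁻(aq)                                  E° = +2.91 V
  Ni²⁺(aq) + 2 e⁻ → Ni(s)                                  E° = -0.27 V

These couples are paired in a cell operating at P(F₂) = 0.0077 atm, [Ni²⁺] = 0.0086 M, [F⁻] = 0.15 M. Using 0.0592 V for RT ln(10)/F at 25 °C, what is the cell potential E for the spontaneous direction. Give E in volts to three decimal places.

+3.227 V

F₂/F⁻ is the cathode (higher E°), Ni²⁺/Ni the anode: E°cell = +2.91 − (-0.27) = +3.18 V, n = 2.
Overall: F₂(g) + Ni(s) → 2 F⁻(aq) + Ni²⁺(aq)
Q = [F⁻]^2·[Ni²⁺] / (P(F₂)); log Q = -1.600.
E = E° − (0.0592/n) log Q = +3.18 − (0.0592/2)(-1.600) = +3.227 V.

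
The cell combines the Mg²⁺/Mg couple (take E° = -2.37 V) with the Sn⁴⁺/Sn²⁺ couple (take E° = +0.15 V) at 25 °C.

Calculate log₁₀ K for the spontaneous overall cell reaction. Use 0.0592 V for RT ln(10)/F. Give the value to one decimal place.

Cathode: Sn⁴⁺/Sn²⁺; anode: Mg²⁺/Mg. E°cell = +2.52 V, n = 2.
log K = nE°cell / 0.0592 = (2)(+2.52) / 0.0592 = 85.1.

85.1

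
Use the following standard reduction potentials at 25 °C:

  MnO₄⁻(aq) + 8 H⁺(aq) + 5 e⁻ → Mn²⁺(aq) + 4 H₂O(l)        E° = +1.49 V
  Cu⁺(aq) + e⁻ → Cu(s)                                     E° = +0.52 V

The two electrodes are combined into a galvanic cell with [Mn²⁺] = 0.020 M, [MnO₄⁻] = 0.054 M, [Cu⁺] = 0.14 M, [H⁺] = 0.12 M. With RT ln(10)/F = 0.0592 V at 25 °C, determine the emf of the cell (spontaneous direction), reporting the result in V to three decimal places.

MnO₄⁻/Mn²⁺ is the cathode (higher E°), Cu⁺/Cu the anode: E°cell = +1.49 − (+0.52) = +0.97 V, n = 5.
Overall: MnO₄⁻(aq) + 8 H⁺(aq) + 5 Cu(s) → Mn²⁺(aq) + 4 H₂O(l) + 5 Cu⁺(aq)
Q = [Mn²⁺]·[Cu⁺]^5 / ([MnO₄⁻]·[H⁺]^8); log Q = 2.666.
E = E° − (0.0592/n) log Q = +0.97 − (0.0592/5)(2.666) = +0.938 V.

+0.938 V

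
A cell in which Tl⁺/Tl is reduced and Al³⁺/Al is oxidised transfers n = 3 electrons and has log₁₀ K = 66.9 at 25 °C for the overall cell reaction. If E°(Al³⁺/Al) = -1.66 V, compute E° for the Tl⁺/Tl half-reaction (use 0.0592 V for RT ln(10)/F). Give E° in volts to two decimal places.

E°cell = (0.0592/n)·log K = (0.0592/3)(66.9) = +1.320 V.
Since Tl⁺/Tl is the cathode and Al³⁺/Al the anode, E°cell = E°(Tl⁺/Tl) − E°(Al³⁺/Al).
So E°(Tl⁺/Tl) = E°cell + E°(Al³⁺/Al) = +1.320 + (-1.66) = -0.34 V.

-0.34 V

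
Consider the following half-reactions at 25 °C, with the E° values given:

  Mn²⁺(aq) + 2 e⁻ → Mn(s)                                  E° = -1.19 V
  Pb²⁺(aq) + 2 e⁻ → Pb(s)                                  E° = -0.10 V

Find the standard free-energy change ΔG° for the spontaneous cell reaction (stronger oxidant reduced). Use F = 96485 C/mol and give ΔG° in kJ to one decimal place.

Pb²⁺/Pb (E° = -0.10 V) is the cathode; Mn²⁺/Mn (E° = -1.19 V) is the anode, so E°cell = +1.09 V.
Balancing electrons gives n = 2 (lcm of 2 and 2).
ΔG° = −nFE° = −(2)(96485)(+1.09) = -210,337 J = -210.3 kJ.

-210.3 kJ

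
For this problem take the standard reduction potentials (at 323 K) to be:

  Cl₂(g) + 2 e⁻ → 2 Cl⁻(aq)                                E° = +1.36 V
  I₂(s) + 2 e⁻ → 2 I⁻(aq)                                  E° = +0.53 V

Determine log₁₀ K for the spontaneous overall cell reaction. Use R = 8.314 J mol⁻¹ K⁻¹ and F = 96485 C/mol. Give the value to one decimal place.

Cathode: Cl₂/Cl⁻; anode: I₂/I⁻. E°cell = (+1.36) − (+0.53) = +0.83 V, with n = 2.
ΔG° = −nFE° = −RT ln K, so ln K = nFE°/(RT) = (2)(96485)(+0.83) / ((8.314)(323)) = 59.642.
log₁₀ K = 59.642 / ln 10 = 25.9.

25.9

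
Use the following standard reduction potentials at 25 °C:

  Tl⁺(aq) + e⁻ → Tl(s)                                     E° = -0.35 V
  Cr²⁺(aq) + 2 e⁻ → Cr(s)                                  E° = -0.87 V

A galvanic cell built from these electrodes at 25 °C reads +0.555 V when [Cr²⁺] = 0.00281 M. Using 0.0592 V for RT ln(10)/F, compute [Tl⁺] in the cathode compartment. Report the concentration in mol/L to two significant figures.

Tl⁺/Tl is the cathode, Cr²⁺/Cr the anode: E°cell = +0.52 V, n = 2.
Overall reaction: 2 Tl⁺(aq) + Cr(s) → 2 Tl(s) + Cr²⁺(aq); Q = [Cr²⁺]^1/[Tl⁺]^2.
From E = E° − (0.0592/n) log Q: log Q = (E° − E)·n/0.0592 = (+0.52 − (+0.555))·2/0.0592 = -1.1824.
So 2·log[Tl⁺] = 1·log(0.00281) − log Q = -2.5513 − (-1.1824) = -1.3689; log[Tl⁺] = -1.3689 / 2 = -0.6845; [Tl⁺] = 10^(-0.6845) ≈ 0.21 M.

0.21 M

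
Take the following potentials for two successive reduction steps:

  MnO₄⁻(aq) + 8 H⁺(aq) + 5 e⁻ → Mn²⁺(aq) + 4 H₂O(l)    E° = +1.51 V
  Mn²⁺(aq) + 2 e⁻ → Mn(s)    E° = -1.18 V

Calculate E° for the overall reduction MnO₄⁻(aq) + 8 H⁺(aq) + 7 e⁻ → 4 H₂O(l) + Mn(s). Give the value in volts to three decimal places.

+0.741 V

Since ΔG° = −nFE° is additive over sequential reductions, n₃E°₃ = n₁E°₁ + n₂E°₂.
E°₃ = (5×+1.51 + 2×-1.18) / 7 = (+5.190) / 7 = +0.741 V.
E° values themselves are not directly additive — weighting by electron count is essential.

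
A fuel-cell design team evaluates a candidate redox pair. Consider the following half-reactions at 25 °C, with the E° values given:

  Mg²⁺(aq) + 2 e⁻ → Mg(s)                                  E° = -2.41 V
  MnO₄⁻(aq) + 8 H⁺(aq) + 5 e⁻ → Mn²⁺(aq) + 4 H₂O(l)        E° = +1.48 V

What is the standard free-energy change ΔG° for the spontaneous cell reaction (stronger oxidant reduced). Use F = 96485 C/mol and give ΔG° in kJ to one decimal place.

MnO₄⁻/Mn²⁺ (E° = +1.48 V) is the cathode; Mg²⁺/Mg (E° = -2.41 V) is the anode, so E°cell = +3.89 V.
Balancing electrons gives n = 10 (lcm of 5 and 2).
ΔG° = −nFE° = −(10)(96485)(+3.89) = -3,753,266 J = -3753.3 kJ.

-3753.3 kJ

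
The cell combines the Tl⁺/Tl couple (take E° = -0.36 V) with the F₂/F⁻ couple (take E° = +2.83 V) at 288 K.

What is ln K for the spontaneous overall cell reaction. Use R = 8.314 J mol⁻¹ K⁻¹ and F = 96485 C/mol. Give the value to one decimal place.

257.1

Cathode: F₂/F⁻; anode: Tl⁺/Tl. E°cell = (+2.83) − (-0.36) = +3.19 V, with n = 2.
ΔG° = −nFE° = −RT ln K, so ln K = nFE°/(RT) = (2)(96485)(+3.19) / ((8.314)(288)) = 257.086.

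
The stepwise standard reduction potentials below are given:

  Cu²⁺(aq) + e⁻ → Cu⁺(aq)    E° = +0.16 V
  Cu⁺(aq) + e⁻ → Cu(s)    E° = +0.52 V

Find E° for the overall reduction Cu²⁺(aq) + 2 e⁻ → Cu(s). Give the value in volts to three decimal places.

Adding the free-energy changes (−nFE°) of the two steps gives −n₃FE°₃ = −n₁FE°₁ − n₂FE°₂.
E°₃ = (1×+0.16 + 1×+0.52) / 2 = (+0.680) / 2 = +0.340 V.

+0.340 V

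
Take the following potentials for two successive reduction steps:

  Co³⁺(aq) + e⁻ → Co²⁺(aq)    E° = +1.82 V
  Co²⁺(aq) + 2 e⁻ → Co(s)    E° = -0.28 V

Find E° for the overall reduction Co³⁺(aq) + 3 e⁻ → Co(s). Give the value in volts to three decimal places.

+0.420 V

Since ΔG° = −nFE° is additive over sequential reductions, n₃E°₃ = n₁E°₁ + n₂E°₂.
E°₃ = (1×+1.82 + 2×-0.28) / 3 = (+1.260) / 3 = +0.420 V.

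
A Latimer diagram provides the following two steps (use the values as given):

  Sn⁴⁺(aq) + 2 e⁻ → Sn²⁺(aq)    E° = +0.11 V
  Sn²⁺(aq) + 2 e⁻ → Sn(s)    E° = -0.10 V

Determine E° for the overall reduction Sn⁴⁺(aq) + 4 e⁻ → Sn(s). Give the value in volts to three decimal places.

+0.005 V

Since ΔG° = −nFE° is additive over sequential reductions, n₃E°₃ = n₁E°₁ + n₂E°₂.
E°₃ = (2×+0.11 + 2×-0.10) / 4 = (+0.020) / 4 = +0.005 V.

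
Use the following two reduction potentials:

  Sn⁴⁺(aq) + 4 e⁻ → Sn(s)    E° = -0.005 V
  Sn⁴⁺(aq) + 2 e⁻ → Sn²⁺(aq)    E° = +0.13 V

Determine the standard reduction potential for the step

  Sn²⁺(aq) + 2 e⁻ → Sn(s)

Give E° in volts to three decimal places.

-0.140 V

Sequential free energies add, so n₃E°₃ = n₁E°₁ + n₂E°₂.
With n₃ = 4, and the known step contributing 2×(+0.13) V, the unknown satisfies 2·E° = 4×(-0.005) − 2×(+0.13) = -0.280.
E° = -0.280 / 2 = -0.140 V.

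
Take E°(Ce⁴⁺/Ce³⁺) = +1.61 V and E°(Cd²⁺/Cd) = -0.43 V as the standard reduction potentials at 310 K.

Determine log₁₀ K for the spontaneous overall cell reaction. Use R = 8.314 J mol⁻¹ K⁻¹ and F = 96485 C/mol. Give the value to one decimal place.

Cathode: Ce⁴⁺/Ce³⁺; anode: Cd²⁺/Cd. E°cell = (+1.61) − (-0.43) = +2.04 V, with n = 2.
ΔG° = −nFE° = −RT ln K, so ln K = nFE°/(RT) = (2)(96485)(+2.04) / ((8.314)(310)) = 152.738.
log₁₀ K = 152.738 / ln 10 = 66.3.

66.3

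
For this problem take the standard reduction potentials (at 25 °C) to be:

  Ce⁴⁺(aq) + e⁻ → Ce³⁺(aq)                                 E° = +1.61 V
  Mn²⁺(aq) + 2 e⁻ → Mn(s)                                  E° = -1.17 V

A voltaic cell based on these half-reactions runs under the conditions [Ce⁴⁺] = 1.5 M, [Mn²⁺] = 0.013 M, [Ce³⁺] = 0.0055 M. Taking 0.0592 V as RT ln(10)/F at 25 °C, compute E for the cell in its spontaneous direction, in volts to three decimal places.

Ce⁴⁺/Ce³⁺ is the cathode (higher E°), Mn²⁺/Mn the anode: E°cell = +1.61 − (-1.17) = +2.78 V, n = 2.
Overall: 2 Ce⁴⁺(aq) + Mn(s) → 2 Ce³⁺(aq) + Mn²⁺(aq)
Q = [Ce³⁺]^2·[Mn²⁺] / ([Ce⁴⁺]^2); log Q = -6.758.
E = E° − (0.0592/n) log Q = +2.78 − (0.0592/2)(-6.758) = +2.980 V.

+2.980 V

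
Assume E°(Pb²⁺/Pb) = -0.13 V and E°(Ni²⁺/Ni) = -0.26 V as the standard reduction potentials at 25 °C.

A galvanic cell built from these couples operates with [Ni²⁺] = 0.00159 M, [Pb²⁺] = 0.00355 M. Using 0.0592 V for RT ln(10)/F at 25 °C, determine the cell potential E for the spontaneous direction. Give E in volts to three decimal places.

Pb²⁺/Pb is the cathode (higher E°), Ni²⁺/Ni the anode: E°cell = -0.13 − (-0.26) = +0.13 V, n = 2.
Overall: Pb²⁺(aq) + Ni(s) → Pb(s) + Ni²⁺(aq)
Q = [Ni²⁺] / ([Pb²⁺]); log Q = -0.349.
E = E° − (0.0592/n) log Q = +0.13 − (0.0592/2)(-0.349) = +0.140 V.

+0.140 V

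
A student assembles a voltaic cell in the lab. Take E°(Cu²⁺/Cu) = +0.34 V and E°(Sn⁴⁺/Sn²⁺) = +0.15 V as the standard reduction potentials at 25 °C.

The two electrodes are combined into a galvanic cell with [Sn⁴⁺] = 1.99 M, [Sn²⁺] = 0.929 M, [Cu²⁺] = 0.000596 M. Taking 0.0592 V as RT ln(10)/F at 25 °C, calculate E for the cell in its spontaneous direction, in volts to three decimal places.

+0.085 V

Cu²⁺/Cu is the cathode (higher E°), Sn⁴⁺/Sn²⁺ the anode: E°cell = +0.34 − (+0.15) = +0.19 V, n = 2.
Overall: Cu²⁺(aq) + Sn²⁺(aq) → Cu(s) + Sn⁴⁺(aq)
Q = [Sn⁴⁺] / ([Cu²⁺]·[Sn²⁺]); log Q = 3.556.
E = E° − (0.0592/n) log Q = +0.19 − (0.0592/2)(3.556) = +0.085 V.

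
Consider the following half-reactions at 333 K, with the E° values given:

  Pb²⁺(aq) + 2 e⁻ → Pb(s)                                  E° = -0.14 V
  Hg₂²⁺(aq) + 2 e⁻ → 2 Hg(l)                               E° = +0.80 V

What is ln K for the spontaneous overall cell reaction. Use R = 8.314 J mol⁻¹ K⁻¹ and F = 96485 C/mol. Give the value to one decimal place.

65.5

Cathode: Hg₂²⁺/Hg; anode: Pb²⁺/Pb. E°cell = (+0.80) − (-0.14) = +0.94 V, with n = 2.
ΔG° = −nFE° = −RT ln K, so ln K = nFE°/(RT) = (2)(96485)(+0.94) / ((8.314)(333)) = 65.518.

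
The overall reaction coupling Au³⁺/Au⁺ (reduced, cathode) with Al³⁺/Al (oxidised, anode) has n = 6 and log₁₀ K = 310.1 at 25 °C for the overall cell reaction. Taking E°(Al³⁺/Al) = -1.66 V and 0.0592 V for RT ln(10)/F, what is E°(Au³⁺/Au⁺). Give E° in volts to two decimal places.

+1.40 V

E°cell = (0.0592/n)·log K = (0.0592/6)(310.1) = +3.060 V.
Since Au³⁺/Au⁺ is the cathode and Al³⁺/Al the anode, E°cell = E°(Au³⁺/Au⁺) − E°(Al³⁺/Al).
So E°(Au³⁺/Au⁺) = E°cell + E°(Al³⁺/Al) = +3.060 + (-1.66) = +1.40 V.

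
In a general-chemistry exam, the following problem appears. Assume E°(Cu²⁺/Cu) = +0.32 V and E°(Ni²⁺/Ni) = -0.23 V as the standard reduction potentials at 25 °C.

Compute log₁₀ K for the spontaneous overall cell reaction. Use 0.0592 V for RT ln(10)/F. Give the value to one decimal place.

Cathode: Cu²⁺/Cu; anode: Ni²⁺/Ni. E°cell = +0.55 V, n = 2.
log K = nE°cell / 0.0592 = (2)(+0.55) / 0.0592 = 18.6.

18.6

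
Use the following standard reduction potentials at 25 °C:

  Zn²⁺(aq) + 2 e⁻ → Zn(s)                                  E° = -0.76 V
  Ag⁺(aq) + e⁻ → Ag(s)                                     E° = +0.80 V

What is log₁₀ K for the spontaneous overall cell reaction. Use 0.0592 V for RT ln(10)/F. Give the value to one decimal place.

Cathode: Ag⁺/Ag; anode: Zn²⁺/Zn. E°cell = +1.56 V, n = 2.
log K = nE°cell / 0.0592 = (2)(+1.56) / 0.0592 = 52.7.

52.7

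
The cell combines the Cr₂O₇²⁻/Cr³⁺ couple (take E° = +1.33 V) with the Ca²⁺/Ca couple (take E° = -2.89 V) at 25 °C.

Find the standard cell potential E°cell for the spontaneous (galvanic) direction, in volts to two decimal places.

The Cr₂O₇²⁻/Cr³⁺ couple has the higher reduction potential, so it is the cathode; Ca²⁺/Ca is oxidised at the anode.
E°cell = E°(cathode) − E°(anode) = (+1.33) − (-2.89) = +4.22 V.

+4.22 V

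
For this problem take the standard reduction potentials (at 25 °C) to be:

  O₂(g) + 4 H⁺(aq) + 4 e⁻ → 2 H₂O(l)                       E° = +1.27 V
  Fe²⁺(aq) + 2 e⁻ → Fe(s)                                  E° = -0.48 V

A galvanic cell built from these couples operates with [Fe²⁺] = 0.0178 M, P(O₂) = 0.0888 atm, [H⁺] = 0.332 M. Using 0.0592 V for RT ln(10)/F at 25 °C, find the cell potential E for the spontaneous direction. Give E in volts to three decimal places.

O₂/H₂O is the cathode (higher E°), Fe²⁺/Fe the anode: E°cell = +1.27 − (-0.48) = +1.75 V, n = 4.
Overall: O₂(g) + 4 H⁺(aq) + 2 Fe(s) → 2 H₂O(l) + 2 Fe²⁺(aq)
Q = [Fe²⁺]^2 / (P(O₂)·[H⁺]^4); log Q = -0.532.
E = E° − (0.0592/n) log Q = +1.75 − (0.0592/4)(-0.532) = +1.758 V.

+1.758 V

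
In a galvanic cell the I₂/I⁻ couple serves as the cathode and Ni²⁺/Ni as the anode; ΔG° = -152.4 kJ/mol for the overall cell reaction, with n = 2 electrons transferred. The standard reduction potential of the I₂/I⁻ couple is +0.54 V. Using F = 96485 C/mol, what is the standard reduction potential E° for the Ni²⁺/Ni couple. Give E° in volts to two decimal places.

E°cell = −ΔG°/(nF) = −(-152.4×10³)/((2)(96485)) = +0.790 V.
Since I₂/I⁻ is the cathode and Ni²⁺/Ni the anode, E°cell = E°(I₂/I⁻) − E°(Ni²⁺/Ni).
So E°(Ni²⁺/Ni) = E°(I₂/I⁻) − E°cell = (+0.54) − (+0.790) = -0.25 V.

-0.25 V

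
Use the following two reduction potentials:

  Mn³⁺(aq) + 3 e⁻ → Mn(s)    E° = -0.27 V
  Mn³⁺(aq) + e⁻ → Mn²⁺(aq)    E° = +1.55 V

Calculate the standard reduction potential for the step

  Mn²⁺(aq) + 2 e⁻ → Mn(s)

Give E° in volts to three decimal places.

-1.180 V

Sequential free energies add, so n₃E°₃ = n₁E°₁ + n₂E°₂.
With n₃ = 3, and the known step contributing 1×(+1.55) V, the unknown satisfies 2·E° = 3×(-0.27) − 1×(+1.55) = -2.360.
E° = -2.360 / 2 = -1.180 V.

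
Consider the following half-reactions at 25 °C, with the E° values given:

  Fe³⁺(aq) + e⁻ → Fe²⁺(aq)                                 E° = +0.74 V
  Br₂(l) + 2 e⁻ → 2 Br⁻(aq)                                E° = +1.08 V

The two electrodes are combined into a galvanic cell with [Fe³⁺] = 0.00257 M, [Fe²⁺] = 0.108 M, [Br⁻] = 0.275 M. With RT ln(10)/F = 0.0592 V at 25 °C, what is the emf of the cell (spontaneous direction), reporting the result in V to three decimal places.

+0.469 V

Br₂/Br⁻ is the cathode (higher E°), Fe³⁺/Fe²⁺ the anode: E°cell = +1.08 − (+0.74) = +0.34 V, n = 2.
Overall: Br₂(l) + 2 Fe²⁺(aq) → 2 Br⁻(aq) + 2 Fe³⁺(aq)
Q = [Br⁻]^2·[Fe³⁺]^2 / ([Fe²⁺]^2); log Q = -4.368.
E = E° − (0.0592/n) log Q = +0.34 − (0.0592/2)(-4.368) = +0.469 V.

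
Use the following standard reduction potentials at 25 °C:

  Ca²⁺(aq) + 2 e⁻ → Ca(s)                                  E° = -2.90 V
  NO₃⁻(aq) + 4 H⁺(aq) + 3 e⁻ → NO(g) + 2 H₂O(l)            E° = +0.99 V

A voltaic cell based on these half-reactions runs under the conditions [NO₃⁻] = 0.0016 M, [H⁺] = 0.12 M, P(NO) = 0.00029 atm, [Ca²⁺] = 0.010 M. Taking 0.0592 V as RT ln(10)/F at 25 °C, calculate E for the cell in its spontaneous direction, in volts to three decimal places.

NO₃⁻/NO is the cathode (higher E°), Ca²⁺/Ca the anode: E°cell = +0.99 − (-2.90) = +3.89 V, n = 6.
Overall: 2 NO₃⁻(aq) + 8 H⁺(aq) + 3 Ca(s) → 2 NO(g) + 4 H₂O(l) + 3 Ca²⁺(aq)
Q = P(NO)^2·[Ca²⁺]^3 / ([NO₃⁻]^2·[H⁺]^8); log Q = -0.117.
E = E° − (0.0592/n) log Q = +3.89 − (0.0592/6)(-0.117) = +3.891 V.

+3.891 V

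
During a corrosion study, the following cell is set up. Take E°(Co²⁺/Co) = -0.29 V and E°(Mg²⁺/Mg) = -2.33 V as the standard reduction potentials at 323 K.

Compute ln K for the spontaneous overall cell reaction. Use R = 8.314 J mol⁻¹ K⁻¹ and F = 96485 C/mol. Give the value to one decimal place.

146.6

Cathode: Co²⁺/Co; anode: Mg²⁺/Mg. E°cell = (-0.29) − (-2.33) = +2.04 V, with n = 2.
ΔG° = −nFE° = −RT ln K, so ln K = nFE°/(RT) = (2)(96485)(+2.04) / ((8.314)(323)) = 146.591.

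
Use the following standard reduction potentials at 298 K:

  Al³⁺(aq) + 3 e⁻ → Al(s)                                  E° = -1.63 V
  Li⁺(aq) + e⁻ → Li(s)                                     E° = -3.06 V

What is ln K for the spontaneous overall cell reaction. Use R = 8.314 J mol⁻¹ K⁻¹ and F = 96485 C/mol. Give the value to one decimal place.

Cathode: Al³⁺/Al; anode: Li⁺/Li. E°cell = (-1.63) − (-3.06) = +1.43 V, with n = 3.
ΔG° = −nFE° = −RT ln K, so ln K = nFE°/(RT) = (3)(96485)(+1.43) / ((8.314)(298)) = 167.067.

167.1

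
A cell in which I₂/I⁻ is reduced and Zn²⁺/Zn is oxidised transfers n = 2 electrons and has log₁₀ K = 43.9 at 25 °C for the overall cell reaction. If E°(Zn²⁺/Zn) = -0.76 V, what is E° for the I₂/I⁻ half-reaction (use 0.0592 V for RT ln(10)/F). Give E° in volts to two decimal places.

E°cell = (0.0592/n)·log K = (0.0592/2)(43.9) = +1.299 V.
Since I₂/I⁻ is the cathode and Zn²⁺/Zn the anode, E°cell = E°(I₂/I⁻) − E°(Zn²⁺/Zn).
So E°(I₂/I⁻) = E°cell + E°(Zn²⁺/Zn) = +1.299 + (-0.76) = +0.54 V.

+0.54 V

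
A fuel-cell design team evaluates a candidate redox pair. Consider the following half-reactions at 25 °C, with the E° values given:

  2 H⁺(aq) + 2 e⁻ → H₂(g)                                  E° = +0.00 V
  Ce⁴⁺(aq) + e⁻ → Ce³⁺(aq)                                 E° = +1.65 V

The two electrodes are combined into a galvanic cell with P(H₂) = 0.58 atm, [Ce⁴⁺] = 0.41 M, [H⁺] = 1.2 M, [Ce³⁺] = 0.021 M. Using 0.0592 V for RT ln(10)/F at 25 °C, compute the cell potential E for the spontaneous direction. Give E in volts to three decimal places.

Ce⁴⁺/Ce³⁺ is the cathode (higher E°), H⁺/H₂ the anode: E°cell = +1.65 − (+0.00) = +1.65 V, n = 2.
Overall: 2 Ce⁴⁺(aq) + H₂(g) → 2 Ce³⁺(aq) + 2 H⁺(aq)
Q = [Ce³⁺]^2·[H⁺]^2 / ([Ce⁴⁺]^2·P(H₂)); log Q = -2.186.
E = E° − (0.0592/n) log Q = +1.65 − (0.0592/2)(-2.186) = +1.715 V.

+1.715 V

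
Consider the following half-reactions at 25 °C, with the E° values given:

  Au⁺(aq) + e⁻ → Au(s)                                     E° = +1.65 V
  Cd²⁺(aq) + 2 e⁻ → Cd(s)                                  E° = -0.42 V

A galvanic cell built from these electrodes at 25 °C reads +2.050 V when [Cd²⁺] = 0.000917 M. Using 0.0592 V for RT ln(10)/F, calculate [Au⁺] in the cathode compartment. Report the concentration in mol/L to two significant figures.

0.014 M

Au⁺/Au is the cathode, Cd²⁺/Cd the anode: E°cell = +2.07 V, n = 2.
Overall reaction: 2 Au⁺(aq) + Cd(s) → 2 Au(s) + Cd²⁺(aq); Q = [Cd²⁺]^1/[Au⁺]^2.
From E = E° − (0.0592/n) log Q: log Q = (E° − E)·n/0.0592 = (+2.07 − (+2.050))·2/0.0592 = 0.6757.
So 2·log[Au⁺] = 1·log(0.000917) − log Q = -3.0376 − (0.6757) = -3.7133; log[Au⁺] = -3.7133 / 2 = -1.8566; [Au⁺] = 10^(-1.8566) ≈ 0.014 M.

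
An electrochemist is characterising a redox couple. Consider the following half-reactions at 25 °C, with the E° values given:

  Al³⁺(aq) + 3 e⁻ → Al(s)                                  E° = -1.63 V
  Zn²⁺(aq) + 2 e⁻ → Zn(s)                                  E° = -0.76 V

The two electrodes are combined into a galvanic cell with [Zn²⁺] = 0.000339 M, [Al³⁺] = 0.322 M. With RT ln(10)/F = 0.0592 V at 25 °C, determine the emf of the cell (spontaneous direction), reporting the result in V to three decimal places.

Zn²⁺/Zn is the cathode (higher E°), Al³⁺/Al the anode: E°cell = -0.76 − (-1.63) = +0.87 V, n = 6.
Overall: 3 Zn²⁺(aq) + 2 Al(s) → 3 Zn(s) + 2 Al³⁺(aq)
Q = [Al³⁺]^2 / ([Zn²⁺]^3); log Q = 9.425.
E = E° − (0.0592/n) log Q = +0.87 − (0.0592/6)(9.425) = +0.777 V.

+0.777 V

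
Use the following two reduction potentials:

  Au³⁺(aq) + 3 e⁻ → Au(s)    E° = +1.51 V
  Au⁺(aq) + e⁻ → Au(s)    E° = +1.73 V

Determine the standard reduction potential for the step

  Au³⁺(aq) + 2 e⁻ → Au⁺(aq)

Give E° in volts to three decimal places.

+1.400 V

Sequential free energies add, so n₃E°₃ = n₁E°₁ + n₂E°₂.
With n₃ = 3, and the known step contributing 1×(+1.73) V, the unknown satisfies 2·E° = 3×(+1.51) − 1×(+1.73) = +2.800.
E° = +2.800 / 2 = +1.400 V.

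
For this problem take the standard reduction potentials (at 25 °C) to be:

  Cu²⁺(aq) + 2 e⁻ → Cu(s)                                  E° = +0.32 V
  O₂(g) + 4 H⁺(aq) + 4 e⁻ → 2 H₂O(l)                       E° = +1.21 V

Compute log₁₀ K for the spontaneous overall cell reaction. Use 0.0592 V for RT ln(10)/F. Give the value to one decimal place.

60.1

Cathode: O₂/H₂O; anode: Cu²⁺/Cu. E°cell = +0.89 V, n = 4.
log K = nE°cell / 0.0592 = (4)(+0.89) / 0.0592 = 60.1.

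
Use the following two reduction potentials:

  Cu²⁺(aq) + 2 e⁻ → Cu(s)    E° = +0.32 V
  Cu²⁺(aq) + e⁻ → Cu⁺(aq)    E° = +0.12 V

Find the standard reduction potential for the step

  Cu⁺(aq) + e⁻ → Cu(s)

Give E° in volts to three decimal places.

Sequential free energies add, so n₃E°₃ = n₁E°₁ + n₂E°₂.
With n₃ = 2, and the known step contributing 1×(+0.12) V, the unknown satisfies 1·E° = 2×(+0.32) − 1×(+0.12) = +0.520.
E° = +0.520 / 1 = +0.520 V.

+0.520 V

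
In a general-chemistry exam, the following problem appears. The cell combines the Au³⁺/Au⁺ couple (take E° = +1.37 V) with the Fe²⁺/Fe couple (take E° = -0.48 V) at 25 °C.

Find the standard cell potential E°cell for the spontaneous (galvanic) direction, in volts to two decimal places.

The Au³⁺/Au⁺ couple has the higher reduction potential, so it is the cathode; Fe²⁺/Fe is oxidised at the anode.
E°cell = E°(cathode) − E°(anode) = (+1.37) − (-0.48) = +1.85 V.

+1.85 V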